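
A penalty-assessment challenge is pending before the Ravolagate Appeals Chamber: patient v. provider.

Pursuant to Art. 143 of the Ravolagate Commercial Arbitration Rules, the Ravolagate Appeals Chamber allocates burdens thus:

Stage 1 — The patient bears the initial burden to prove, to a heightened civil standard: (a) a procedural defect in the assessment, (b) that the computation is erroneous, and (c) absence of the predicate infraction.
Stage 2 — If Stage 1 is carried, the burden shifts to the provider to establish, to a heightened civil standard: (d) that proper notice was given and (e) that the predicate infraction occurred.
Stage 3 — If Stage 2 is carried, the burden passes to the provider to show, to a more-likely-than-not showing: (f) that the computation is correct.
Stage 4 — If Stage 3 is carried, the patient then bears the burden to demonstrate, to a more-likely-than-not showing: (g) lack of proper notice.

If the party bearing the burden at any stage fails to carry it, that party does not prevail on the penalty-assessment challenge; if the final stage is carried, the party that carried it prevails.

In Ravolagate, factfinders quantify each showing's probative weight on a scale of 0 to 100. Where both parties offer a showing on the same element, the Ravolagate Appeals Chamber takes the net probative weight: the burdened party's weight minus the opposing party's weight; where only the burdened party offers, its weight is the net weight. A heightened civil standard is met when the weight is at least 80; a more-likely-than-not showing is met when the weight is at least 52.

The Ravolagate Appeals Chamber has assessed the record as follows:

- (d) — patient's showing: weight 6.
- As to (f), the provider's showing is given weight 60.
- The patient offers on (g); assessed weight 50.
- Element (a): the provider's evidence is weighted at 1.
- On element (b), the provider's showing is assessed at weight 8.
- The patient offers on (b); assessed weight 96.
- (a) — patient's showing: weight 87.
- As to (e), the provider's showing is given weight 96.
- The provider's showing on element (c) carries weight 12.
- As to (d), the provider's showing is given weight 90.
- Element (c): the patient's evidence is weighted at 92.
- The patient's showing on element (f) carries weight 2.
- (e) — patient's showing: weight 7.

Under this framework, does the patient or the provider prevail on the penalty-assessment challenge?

Stage 1 (patient, a heightened civil standard, weight is at least 80): (a) net 87−1=86 ≥ 80 — meets; (b) net 96−8=88 ≥ 80 — meets; (c) net 92−12=80 ≥ 80 — meets.
  Stage 1 carried; the burden shifts to the provider.
Stage 2 (provider, a heightened civil standard, weight is at least 80): (d) net 90−6=84 ≥ 80 — meets; (e) net 96−7=89 ≥ 80 — meets.
  All elements met. The provider retains the burden for Stage 3.
Stage 3 (provider, a more-likely-than-not showing, weight is at least 52): (f) net 60−2=58 ≥ 52 — meets.
  Stage 3 is satisfied; the onus moves to the patient.
Stage 4 (patient, a more-likely-than-not showing, weight is at least 52): (g) 50 < 52 — fails.
  Stage 4 not carried; the patient fails its burden.
So the provider prevails.

provider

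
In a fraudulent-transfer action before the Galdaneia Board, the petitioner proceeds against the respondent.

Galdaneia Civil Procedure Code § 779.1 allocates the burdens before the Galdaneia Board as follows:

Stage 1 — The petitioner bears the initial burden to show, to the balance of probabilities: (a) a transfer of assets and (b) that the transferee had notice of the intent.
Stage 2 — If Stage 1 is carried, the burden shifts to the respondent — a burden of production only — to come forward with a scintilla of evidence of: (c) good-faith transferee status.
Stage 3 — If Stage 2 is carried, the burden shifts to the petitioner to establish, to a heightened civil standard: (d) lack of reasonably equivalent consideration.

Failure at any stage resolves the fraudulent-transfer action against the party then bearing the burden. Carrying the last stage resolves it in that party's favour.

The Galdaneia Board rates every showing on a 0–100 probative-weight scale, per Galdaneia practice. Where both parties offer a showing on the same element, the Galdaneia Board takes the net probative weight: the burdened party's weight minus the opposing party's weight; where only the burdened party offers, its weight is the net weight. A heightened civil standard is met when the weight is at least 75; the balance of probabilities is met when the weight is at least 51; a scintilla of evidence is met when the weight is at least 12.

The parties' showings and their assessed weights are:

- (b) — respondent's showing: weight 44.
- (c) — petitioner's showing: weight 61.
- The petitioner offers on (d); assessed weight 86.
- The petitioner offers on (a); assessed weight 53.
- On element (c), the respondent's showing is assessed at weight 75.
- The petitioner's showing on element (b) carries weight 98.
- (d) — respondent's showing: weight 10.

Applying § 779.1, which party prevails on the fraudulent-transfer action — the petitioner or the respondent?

petitioner

Stage 1 — burden on petitioner; standard: the balance of probabilities (weight is at least 51).
    (a): 53 ≥ 51 [met]
    (b): 98 − 44 = 54 ≥ 51 [met]
  Stage 1 carried; the burden shifts to the respondent.
Stage 2 — burden on respondent; standard: a scintilla of evidence (weight is at least 12).
    (c): 75 − 61 = 14 ≥ 12 [met]
  The respondent carries Stage 2; the petitioner now bears the burden.
Stage 3 — burden on petitioner; standard: a heightened civil standard (weight is at least 75).
    (d): 86 − 10 = 76 ≥ 75 [met]
  All elements met at the final stage.
All stages carried — the petitioner prevails.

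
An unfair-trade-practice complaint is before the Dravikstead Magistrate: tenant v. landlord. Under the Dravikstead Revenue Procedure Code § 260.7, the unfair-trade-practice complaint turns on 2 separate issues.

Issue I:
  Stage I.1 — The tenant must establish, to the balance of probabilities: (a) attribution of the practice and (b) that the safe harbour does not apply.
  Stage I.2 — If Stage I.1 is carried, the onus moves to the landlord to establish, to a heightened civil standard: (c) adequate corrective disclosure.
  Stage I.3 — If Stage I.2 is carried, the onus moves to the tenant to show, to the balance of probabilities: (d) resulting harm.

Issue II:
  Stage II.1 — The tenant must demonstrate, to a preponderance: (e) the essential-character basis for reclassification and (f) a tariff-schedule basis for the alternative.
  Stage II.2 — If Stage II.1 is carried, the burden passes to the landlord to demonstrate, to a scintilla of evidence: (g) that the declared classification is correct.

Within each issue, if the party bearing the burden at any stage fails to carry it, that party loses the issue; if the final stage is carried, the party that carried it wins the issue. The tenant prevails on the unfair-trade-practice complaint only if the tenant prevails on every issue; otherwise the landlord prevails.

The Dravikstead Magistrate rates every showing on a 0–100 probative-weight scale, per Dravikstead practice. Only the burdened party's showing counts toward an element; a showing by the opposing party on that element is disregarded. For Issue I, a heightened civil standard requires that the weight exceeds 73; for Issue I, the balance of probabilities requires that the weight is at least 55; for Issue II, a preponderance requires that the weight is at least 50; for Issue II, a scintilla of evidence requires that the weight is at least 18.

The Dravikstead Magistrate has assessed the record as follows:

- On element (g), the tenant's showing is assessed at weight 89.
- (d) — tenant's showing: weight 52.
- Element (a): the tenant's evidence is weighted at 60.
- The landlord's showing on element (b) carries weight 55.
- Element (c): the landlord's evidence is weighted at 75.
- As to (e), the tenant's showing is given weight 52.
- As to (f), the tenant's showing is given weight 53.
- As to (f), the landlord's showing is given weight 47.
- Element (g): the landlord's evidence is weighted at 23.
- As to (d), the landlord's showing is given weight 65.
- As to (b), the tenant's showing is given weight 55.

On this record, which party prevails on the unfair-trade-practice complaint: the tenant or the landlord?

landlord

— Issue I —
At Stage I.1 the tenant must meet the balance of probabilities (weight is at least 55): on (a) the weight is 60, ≥ 55, so (a) meets the standard; on (b) the weight is 55 (the landlord's 55 is given no effect), ≥ 55, so (b) meets the standard.
  Stage I.1 carried; the burden shifts to the landlord.
At Stage I.2 the landlord must meet a heightened civil standard (weight exceeds 73): on (c) the weight is 75, > 73, so (c) meets the standard.
  All elements met. The burden passes to the tenant.
At Stage I.3 the tenant must meet the balance of probabilities (weight is at least 55): on (d) the weight is 52 (the landlord's 65 is given no effect), which does not reach 55, so (d) does not meet the standard.
  Not every element is met, so the tenant fails to carry Stage I.3.
So the landlord prevails on this issue.
— Issue II —
Stage II.1 — burden on tenant; standard: a preponderance (weight is at least 50).
    (e): 52 ≥ 50 [met]
    (f): 53 (landlord's 47 disregarded) ≥ 50 [met]
  The tenant carries Stage II.1; the landlord now bears the burden.
Stage II.2 — burden on landlord; standard: a scintilla of evidence (weight is at least 18).
    (g): 23 (tenant's 89 disregarded) ≥ 18 [met]
  Stage II.2 carried; the final stage is satisfied.
All stages carried — the landlord prevails on this issue.
Per-issue: Issue I → landlord; Issue II → landlord. The tenant must prevail on every issue; overall, the landlord prevails.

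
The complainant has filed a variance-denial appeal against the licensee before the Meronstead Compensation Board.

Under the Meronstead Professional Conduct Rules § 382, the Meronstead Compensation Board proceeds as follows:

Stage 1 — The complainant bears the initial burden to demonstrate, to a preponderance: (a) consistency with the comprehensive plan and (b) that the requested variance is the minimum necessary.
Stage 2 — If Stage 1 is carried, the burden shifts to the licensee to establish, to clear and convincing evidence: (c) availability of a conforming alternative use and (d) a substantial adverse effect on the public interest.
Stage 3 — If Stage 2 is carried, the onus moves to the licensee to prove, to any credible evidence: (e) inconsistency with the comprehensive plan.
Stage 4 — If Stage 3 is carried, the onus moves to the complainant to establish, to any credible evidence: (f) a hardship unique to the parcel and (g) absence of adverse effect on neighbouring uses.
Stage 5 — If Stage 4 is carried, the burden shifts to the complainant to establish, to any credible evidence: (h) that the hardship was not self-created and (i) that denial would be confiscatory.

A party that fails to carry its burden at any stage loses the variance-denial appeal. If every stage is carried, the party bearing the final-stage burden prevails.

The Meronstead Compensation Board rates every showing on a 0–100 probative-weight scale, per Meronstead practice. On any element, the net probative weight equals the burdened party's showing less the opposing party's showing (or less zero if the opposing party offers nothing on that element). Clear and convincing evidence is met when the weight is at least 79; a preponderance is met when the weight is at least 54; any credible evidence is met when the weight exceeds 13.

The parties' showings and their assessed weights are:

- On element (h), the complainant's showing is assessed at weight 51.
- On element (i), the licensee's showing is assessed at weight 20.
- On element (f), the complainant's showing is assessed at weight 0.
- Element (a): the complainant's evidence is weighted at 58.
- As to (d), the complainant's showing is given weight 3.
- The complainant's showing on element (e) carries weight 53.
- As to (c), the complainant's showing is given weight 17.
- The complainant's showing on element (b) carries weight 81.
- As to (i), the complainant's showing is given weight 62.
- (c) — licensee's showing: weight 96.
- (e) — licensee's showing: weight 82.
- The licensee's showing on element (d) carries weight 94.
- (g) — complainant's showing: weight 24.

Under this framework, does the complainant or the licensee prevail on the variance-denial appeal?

licensee

Stage 1 — burden on complainant; standard: a preponderance (weight is at least 54).
    (a): 58 ≥ 54 [met]
    (b): 81 ≥ 54 [met]
  Stage 1 carried; the burden shifts to the licensee.
Stage 2 — burden on licensee; standard: clear and convincing evidence (weight is at least 79).
    (c): 96 − 17 = 79 ≥ 79 [met]
    (d): 94 − 3 = 91 ≥ 79 [met]
  All elements met. The licensee retains the burden for Stage 3.
Stage 3 — burden on licensee; standard: any credible evidence (weight exceeds 13).
    (e): 82 − 53 = 29 > 13 [met]
  All elements met. The burden passes to the complainant.
Stage 4 — burden on complainant; standard: any credible evidence (weight exceeds 13).
    (f): 0 ≤ 13 [not met]
    (g): 24 > 13 [met]
  Not every element is met, so the complainant fails to carry Stage 4.
The analysis ends at Stage 4; the licensee prevails.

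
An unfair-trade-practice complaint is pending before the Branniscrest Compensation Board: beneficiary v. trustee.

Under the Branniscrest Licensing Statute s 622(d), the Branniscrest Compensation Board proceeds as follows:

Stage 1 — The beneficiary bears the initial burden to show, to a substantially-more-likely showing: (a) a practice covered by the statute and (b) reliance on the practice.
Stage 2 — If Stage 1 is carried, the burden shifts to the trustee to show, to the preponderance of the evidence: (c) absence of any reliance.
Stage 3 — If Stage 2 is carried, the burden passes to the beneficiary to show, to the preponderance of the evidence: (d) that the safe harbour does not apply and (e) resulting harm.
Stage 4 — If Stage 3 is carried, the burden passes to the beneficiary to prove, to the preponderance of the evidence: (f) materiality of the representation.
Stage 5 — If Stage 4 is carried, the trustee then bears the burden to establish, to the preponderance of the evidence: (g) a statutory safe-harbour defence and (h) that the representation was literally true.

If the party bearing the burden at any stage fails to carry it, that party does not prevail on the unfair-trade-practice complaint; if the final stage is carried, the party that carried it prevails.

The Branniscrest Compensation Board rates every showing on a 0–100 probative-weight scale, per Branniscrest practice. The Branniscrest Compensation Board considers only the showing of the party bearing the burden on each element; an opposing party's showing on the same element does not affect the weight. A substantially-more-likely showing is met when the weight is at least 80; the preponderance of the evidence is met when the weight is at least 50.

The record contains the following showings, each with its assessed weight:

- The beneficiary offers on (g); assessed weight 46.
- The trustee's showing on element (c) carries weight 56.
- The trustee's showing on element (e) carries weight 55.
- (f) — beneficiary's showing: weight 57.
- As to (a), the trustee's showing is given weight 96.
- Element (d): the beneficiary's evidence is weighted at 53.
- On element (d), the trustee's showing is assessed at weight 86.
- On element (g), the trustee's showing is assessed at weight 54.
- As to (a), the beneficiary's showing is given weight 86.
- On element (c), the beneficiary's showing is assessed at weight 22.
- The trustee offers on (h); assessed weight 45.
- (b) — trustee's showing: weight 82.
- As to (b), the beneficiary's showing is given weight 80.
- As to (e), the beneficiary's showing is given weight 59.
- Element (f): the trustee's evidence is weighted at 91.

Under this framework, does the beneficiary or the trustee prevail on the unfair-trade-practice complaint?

beneficiary

Stage 1 — burden on beneficiary; standard: a substantially-more-likely showing (weight is at least 80).
    (a): 86 (trustee's 96 disregarded) ≥ 80 [met]
    (b): 80 (trustee's 82 disregarded) ≥ 80 [met]
  Stage 1 is satisfied; the onus moves to the trustee.
Stage 2 — burden on trustee; standard: the preponderance of the evidence (weight is at least 50).
    (c): 56 (beneficiary's 22 disregarded) ≥ 50 [met]
  Stage 2 is satisfied; the onus moves to the beneficiary.
Stage 3 — burden on beneficiary; standard: the preponderance of the evidence (weight is at least 50).
    (d): 53 (trustee's 86 disregarded) ≥ 50 [met]
    (e): 59 (trustee's 55 disregarded) ≥ 50 [met]
  Stage 3 is satisfied; the beneficiary continues to bear the burden.
Stage 4 — burden on beneficiary; standard: the preponderance of the evidence (weight is at least 50).
    (f): 57 (trustee's 91 disregarded) ≥ 50 [met]
  Stage 4 is satisfied; the onus moves to the trustee.
Stage 5 — burden on trustee; standard: the preponderance of the evidence (weight is at least 50).
    (g): 54 (beneficiary's 46 disregarded) ≥ 50 [met]
    (h): 45 < 50 [not met]
  The trustee does not carry Stage 5.
The beneficiary prevails.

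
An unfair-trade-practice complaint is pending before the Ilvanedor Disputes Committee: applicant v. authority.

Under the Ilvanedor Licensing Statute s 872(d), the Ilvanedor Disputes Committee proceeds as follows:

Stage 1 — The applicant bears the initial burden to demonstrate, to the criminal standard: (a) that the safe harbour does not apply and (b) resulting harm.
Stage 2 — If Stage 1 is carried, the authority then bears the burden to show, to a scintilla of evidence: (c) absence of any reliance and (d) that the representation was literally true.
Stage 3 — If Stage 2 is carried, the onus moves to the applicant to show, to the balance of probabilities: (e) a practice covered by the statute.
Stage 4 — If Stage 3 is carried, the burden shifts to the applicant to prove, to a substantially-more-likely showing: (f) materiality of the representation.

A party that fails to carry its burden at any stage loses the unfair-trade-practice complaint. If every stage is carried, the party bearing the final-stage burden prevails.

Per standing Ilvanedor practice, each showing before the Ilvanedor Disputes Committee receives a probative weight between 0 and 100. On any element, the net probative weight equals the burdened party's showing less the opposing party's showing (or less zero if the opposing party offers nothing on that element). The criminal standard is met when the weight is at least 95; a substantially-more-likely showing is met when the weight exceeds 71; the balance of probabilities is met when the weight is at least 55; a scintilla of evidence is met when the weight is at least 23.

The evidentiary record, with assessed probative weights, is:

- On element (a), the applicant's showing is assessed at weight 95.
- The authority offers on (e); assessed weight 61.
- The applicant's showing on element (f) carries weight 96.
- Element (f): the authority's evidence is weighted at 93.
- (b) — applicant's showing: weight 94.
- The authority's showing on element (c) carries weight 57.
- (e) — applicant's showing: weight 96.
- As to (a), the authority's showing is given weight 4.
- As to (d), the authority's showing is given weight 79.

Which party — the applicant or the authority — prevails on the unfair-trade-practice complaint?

authority

At Stage 1 the applicant must meet the criminal standard (weight is at least 95): on (a) the weight is 95 less the opposing 4 gives net 91, < 95, so (a) does not meet the standard; on (b) the weight is 94, which does not reach 95, so (b) does not meet the standard.
  Not every element is met, so the applicant fails to carry Stage 1.
The authority prevails.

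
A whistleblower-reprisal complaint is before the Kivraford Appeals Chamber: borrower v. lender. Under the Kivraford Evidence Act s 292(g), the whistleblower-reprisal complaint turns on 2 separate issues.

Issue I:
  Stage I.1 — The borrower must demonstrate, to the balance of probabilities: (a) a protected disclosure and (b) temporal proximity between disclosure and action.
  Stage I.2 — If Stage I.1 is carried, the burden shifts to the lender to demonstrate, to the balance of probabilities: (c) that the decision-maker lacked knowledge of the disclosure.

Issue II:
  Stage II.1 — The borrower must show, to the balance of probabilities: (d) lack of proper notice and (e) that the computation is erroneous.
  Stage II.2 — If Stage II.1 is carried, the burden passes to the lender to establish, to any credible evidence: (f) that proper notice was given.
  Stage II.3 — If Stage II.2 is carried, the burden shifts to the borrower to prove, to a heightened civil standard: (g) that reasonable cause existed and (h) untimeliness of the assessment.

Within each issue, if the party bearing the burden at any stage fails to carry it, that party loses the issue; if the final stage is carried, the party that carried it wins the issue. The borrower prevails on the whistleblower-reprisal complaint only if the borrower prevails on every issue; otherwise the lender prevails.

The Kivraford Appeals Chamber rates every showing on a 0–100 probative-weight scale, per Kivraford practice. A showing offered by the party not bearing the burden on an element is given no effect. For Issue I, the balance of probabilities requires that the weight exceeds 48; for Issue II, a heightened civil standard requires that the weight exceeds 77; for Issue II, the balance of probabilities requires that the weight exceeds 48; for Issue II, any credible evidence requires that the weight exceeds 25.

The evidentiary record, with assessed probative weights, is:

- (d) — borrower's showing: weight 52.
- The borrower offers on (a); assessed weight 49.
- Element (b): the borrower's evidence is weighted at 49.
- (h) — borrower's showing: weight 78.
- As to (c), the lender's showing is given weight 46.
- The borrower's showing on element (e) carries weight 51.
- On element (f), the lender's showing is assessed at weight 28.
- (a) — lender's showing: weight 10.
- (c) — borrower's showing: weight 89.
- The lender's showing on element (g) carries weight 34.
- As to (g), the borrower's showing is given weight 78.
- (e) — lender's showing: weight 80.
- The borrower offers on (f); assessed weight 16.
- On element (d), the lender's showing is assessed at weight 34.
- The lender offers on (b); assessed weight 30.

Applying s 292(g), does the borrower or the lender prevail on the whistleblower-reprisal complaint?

— Issue I —
Stage I.1 — burden on borrower; standard: the balance of probabilities (weight exceeds 48).
    (a): 49 (lender's 10 disregarded) > 48 [met]
    (b): 49 (lender's 30 disregarded) > 48 [met]
  All elements met. The burden passes to the lender.
Stage I.2 — burden on lender; standard: the balance of probabilities (weight exceeds 48).
    (c): 46 (borrower's 89 disregarded) ≤ 48 [not met]
  Stage I.2 not carried; the lender fails its burden.
The analysis ends at Stage I.2; the borrower prevails on this issue.
— Issue II —
At Stage II.1 the borrower must meet the balance of probabilities (weight exceeds 48): on (d) the weight is 52 (the lender's 34 is given no effect), > 48, so (d) meets the standard; on (e) the weight is 51 (the lender's 80 is given no effect), which does exceed 48, so (e) meets the standard.
  Stage II.1 carried; the burden shifts to the lender.
At Stage II.2 the lender must meet any credible evidence (weight exceeds 25): on (f) the weight is 28 (the borrower's 16 is given no effect), > 25, so (f) meets the standard.
  The lender carries Stage II.2; the borrower now bears the burden.
At Stage II.3 the borrower must meet a heightened civil standard (weight exceeds 77): on (g) the weight is 78 (the lender's 34 is given no effect), which does exceed 77, so (g) meets the standard; on (h) the weight is 78, > 77, so (h) meets the standard.
  All elements met at the final stage.
Every stage carried; the borrower prevails on this issue.
Per-issue: Issue I → borrower; Issue II → borrower. The borrower must prevail on every issue; overall, the borrower prevails.

borrower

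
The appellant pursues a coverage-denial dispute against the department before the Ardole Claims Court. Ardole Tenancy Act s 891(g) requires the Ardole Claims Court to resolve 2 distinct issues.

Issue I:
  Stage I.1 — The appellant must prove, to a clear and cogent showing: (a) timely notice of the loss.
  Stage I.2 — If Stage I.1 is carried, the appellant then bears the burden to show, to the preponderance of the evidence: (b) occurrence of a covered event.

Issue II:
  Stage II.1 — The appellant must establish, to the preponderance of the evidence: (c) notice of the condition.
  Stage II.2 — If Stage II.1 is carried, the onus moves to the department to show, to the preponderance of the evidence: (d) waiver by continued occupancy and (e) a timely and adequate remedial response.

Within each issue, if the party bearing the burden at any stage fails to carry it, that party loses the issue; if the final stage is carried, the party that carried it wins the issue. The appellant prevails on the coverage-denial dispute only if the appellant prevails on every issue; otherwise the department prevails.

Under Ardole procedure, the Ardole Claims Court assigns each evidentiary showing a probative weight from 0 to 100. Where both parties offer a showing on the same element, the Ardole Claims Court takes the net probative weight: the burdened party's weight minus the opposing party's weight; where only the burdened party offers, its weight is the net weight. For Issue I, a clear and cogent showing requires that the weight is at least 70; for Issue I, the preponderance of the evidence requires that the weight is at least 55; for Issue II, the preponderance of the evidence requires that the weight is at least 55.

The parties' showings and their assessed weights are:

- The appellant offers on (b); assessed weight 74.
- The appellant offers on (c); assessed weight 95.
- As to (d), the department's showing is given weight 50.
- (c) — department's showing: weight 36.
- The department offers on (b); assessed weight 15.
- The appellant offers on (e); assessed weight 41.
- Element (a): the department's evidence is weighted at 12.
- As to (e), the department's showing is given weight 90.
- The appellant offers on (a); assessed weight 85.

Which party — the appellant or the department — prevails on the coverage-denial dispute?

— Issue I —
Stage I.1 — burden on appellant; standard: a clear and cogent showing (weight is at least 70).
    (a): 85 − 12 = 73 ≥ 70 [met]
  All elements met. The appellant retains the burden for Stage I.2.
Stage I.2 — burden on appellant; standard: the preponderance of the evidence (weight is at least 55).
    (b): 74 − 15 = 59 ≥ 55 [met]
  All elements met at the final stage.
All stages carried — the appellant prevails on this issue.
— Issue II —
At Stage II.1 the appellant must meet the preponderance of the evidence (weight is at least 55): on (c) the weight is 95 less the opposing 36 gives net 59, which does reach 55, so (c) meets the standard.
  Stage II.1 carried; the burden shifts to the department.
At Stage II.2 the department must meet the preponderance of the evidence (weight is at least 55): on (d) the weight is 50, which does not reach 55, so (d) does not meet the standard; on (e) the weight is 90 less the opposing 41 gives net 49, < 55, so (e) does not meet the standard.
  Not every element is met, so the department fails to carry Stage II.2.
So the appellant prevails on this issue.
Per-issue: Issue I → appellant; Issue II → appellant. The appellant must prevail on every issue; overall, the appellant prevails.

appellant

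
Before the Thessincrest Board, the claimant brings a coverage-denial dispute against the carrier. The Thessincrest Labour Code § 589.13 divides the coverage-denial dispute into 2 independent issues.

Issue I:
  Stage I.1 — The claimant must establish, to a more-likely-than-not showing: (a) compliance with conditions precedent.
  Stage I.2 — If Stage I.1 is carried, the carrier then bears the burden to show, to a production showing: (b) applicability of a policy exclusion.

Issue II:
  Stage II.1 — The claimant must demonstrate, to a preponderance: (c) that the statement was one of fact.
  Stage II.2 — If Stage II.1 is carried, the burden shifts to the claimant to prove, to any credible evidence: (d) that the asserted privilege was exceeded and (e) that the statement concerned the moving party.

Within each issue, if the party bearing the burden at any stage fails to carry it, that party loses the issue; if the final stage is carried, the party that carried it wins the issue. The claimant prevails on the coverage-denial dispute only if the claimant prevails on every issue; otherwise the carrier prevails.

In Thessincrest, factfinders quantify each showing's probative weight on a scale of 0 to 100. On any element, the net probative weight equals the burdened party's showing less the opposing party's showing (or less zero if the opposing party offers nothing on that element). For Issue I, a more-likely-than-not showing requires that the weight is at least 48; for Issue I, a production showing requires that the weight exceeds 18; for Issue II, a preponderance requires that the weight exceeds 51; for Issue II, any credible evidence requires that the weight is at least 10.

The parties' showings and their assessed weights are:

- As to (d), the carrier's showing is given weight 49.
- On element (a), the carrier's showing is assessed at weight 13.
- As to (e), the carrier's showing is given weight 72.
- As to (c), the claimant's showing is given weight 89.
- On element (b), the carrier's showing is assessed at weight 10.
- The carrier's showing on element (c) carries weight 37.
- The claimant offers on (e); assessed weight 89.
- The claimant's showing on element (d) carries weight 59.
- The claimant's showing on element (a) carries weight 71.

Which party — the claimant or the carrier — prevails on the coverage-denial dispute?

— Issue I —
Stage I.1 (claimant, a more-likely-than-not showing, weight is at least 48): (a) net 71−13=58 ≥ 48 — meets.
  The claimant carries Stage I.1; the carrier now bears the burden.
Stage I.2 (carrier, a production showing, weight exceeds 18): (b) 10 ≤ 18 — fails.
  The carrier does not carry Stage I.2.
The claimant prevails on this issue.
— Issue II —
Stage II.1 — burden on claimant; standard: a preponderance (weight exceeds 51).
    (c): 89 − 37 = 52 > 51 [met]
  All elements met. The claimant retains the burden for Stage II.2.
Stage II.2 — burden on claimant; standard: any credible evidence (weight is at least 10).
    (d): 59 − 49 = 10 ≥ 10 [met]
    (e): 89 − 72 = 17 ≥ 10 [met]
  The claimant carries the last stage.
With every stage satisfied, the claimant prevails on this issue.
Per-issue: Issue I → claimant; Issue II → claimant. The claimant must prevail on every issue; overall, the claimant prevails.

claimant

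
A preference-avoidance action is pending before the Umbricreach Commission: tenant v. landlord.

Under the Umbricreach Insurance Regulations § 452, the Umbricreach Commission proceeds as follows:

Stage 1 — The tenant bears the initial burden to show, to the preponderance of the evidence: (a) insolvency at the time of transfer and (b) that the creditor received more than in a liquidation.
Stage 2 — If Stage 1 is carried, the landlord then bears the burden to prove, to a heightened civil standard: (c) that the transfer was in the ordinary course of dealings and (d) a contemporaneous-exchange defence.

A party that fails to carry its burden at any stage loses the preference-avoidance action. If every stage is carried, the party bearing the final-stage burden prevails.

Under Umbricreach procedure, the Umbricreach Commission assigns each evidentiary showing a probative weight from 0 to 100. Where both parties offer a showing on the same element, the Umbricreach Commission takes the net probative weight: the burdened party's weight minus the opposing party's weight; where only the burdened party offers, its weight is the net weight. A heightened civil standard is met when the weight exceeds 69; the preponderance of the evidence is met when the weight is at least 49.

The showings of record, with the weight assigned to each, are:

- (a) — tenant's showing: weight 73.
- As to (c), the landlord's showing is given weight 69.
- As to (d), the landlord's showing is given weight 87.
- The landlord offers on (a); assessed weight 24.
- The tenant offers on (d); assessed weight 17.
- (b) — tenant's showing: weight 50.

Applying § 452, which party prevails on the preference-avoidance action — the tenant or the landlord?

At Stage 1 the tenant must meet the preponderance of the evidence (weight is at least 49): on (a) the weight is 73 less the opposing 24 gives net 49, which does reach 49, so (a) meets the standard; on (b) the weight is 50, ≥ 49, so (b) meets the standard.
  All elements met. The burden passes to the landlord.
At Stage 2 the landlord must meet a heightened civil standard (weight exceeds 69): on (c) the weight is 69, which does not exceed 69, so (c) does not meet the standard; on (d) the weight is 87 less the opposing 17 gives net 70, which does exceed 69, so (d) meets the standard.
  Stage 2 not carried; the landlord fails its burden.
The analysis ends at Stage 2; the tenant prevails.

tenant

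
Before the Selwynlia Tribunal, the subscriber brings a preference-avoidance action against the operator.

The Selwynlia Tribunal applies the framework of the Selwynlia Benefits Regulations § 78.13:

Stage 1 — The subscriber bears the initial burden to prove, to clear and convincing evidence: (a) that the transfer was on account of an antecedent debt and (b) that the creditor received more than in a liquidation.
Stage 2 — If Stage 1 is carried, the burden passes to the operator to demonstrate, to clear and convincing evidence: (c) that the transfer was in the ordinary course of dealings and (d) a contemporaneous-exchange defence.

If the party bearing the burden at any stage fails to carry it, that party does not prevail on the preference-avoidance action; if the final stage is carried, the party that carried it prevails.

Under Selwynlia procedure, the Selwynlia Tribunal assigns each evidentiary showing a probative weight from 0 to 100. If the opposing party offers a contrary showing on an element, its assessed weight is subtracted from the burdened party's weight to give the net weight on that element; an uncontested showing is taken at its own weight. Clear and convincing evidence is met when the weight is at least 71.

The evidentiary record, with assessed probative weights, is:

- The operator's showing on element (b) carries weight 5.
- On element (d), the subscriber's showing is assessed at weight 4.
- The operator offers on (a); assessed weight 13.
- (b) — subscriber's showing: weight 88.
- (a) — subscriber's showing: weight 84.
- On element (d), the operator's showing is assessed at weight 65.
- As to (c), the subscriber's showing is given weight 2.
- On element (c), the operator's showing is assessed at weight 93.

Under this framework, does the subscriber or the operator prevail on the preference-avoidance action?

subscriber

At Stage 1 the subscriber must meet clear and convincing evidence (weight is at least 71): on (a) the weight is 84 less the opposing 13 gives net 71, which does reach 71, so (a) meets the standard; on (b) the weight is 88 less the opposing 5 gives net 83, ≥ 71, so (b) meets the standard.
  All elements met. The burden passes to the operator.
At Stage 2 the operator must meet clear and convincing evidence (weight is at least 71): on (c) the weight is 93 less the opposing 2 gives net 91, ≥ 71, so (c) meets the standard; on (d) the weight is 65 less the opposing 4 gives net 61, < 71, so (d) does not meet the standard.
  Stage 2 not carried; the operator fails its burden.
The subscriber prevails.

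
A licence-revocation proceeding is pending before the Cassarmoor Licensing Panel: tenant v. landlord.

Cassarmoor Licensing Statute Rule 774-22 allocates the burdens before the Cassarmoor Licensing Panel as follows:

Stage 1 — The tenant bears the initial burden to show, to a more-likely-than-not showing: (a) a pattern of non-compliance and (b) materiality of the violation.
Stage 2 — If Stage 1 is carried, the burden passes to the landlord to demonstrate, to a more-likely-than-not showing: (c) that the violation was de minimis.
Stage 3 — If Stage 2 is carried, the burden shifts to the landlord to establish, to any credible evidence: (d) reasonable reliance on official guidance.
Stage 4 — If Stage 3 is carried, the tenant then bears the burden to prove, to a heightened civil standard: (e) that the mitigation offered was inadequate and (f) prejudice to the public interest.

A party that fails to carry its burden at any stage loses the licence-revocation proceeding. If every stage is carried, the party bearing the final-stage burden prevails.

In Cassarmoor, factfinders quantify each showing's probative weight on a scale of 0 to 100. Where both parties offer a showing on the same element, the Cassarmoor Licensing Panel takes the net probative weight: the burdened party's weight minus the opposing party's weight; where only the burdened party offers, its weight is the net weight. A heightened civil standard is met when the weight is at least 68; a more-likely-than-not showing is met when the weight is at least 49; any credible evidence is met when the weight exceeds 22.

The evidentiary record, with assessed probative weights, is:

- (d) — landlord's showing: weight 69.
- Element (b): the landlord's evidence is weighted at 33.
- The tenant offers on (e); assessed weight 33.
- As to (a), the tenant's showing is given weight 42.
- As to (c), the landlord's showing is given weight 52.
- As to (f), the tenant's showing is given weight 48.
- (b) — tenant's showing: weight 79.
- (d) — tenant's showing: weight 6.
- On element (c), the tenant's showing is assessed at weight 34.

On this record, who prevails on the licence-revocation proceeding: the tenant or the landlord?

Stage 1 (tenant, a more-likely-than-not showing, weight is at least 49): (a) 42 < 49 — fails; (b) net 79−33=46 < 49 — fails.
  Stage 1 not carried; the tenant fails its burden.
So the landlord prevails.

landlord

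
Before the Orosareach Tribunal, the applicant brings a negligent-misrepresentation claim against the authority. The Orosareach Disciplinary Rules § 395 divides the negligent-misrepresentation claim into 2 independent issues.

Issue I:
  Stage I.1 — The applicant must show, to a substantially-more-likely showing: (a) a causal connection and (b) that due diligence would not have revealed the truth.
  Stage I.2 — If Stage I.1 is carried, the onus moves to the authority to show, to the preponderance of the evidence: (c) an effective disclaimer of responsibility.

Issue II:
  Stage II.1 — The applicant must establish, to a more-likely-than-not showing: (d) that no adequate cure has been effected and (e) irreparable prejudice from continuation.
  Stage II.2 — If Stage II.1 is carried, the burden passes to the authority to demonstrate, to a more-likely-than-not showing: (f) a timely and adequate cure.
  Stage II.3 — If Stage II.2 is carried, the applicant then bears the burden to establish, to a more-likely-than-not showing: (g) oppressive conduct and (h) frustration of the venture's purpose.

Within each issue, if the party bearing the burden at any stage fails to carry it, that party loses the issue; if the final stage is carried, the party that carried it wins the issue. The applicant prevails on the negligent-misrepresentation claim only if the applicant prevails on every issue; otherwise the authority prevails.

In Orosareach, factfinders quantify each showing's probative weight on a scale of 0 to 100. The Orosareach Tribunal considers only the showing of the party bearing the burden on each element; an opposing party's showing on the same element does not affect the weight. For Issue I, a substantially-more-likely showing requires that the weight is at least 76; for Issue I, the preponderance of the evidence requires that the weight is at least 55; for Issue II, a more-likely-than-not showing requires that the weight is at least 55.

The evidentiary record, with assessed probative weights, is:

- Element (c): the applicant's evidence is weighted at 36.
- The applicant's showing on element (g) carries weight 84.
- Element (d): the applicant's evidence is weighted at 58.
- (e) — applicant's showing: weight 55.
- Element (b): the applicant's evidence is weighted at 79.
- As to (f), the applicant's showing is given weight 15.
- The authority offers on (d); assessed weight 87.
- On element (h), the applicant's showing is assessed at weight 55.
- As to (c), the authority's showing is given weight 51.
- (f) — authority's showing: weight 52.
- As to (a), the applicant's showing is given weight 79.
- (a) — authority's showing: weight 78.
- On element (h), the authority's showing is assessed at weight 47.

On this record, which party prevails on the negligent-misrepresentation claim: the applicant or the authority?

— Issue I —
Stage I.1 (applicant, a substantially-more-likely showing, weight is at least 76): (a) 79 (authority's 78 disregarded) ≥ 76 — meets; (b) 79 ≥ 76 — meets.
  Stage I.1 carried; the burden shifts to the authority.
Stage I.2 (authority, the preponderance of the evidence, weight is at least 55): (c) 51 (applicant's 36 disregarded) < 55 — fails.
  Not every element is met, so the authority fails to carry Stage I.2.
The analysis ends at Stage I.2; the applicant prevails on this issue.
— Issue II —
At Stage II.1 the applicant must meet a more-likely-than-not showing (weight is at least 55): on (d) the weight is 58 (the authority's 87 is given no effect), ≥ 55, so (d) meets the standard; on (e) the weight is 55, which does reach 55, so (e) meets the standard.
  Stage II.1 is satisfied; the onus moves to the authority.
At Stage II.2 the authority must meet a more-likely-than-not showing (weight is at least 55): on (f) the weight is 52 (the applicant's 15 is given no effect), which does not reach 55, so (f) does not meet the standard.
  The authority does not carry Stage II.2.
So the applicant prevails on this issue.
Per-issue: Issue I → applicant; Issue II → applicant. The applicant must prevail on every issue; overall, the applicant prevails.

applicant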